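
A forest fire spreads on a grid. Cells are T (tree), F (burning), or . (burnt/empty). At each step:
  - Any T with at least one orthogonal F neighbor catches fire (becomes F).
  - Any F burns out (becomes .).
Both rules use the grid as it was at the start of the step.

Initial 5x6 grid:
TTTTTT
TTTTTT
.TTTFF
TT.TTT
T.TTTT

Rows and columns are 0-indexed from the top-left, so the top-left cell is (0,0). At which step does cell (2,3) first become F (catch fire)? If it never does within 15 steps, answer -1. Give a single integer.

Step 1: cell (2,3)='F' (+5 fires, +2 burnt)
  -> target ignites at step 1
Step 2: cell (2,3)='.' (+7 fires, +5 burnt)
Step 3: cell (2,3)='.' (+4 fires, +7 burnt)
Step 4: cell (2,3)='.' (+4 fires, +4 burnt)
Step 5: cell (2,3)='.' (+3 fires, +4 burnt)
Step 6: cell (2,3)='.' (+2 fires, +3 burnt)
Step 7: cell (2,3)='.' (+0 fires, +2 burnt)
  fire out at step 7

1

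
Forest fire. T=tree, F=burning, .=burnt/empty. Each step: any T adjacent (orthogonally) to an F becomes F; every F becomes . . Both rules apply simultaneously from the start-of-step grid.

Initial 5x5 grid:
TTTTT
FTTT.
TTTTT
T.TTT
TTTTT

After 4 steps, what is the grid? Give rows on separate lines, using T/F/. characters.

Step 1: 3 trees catch fire, 1 burn out
  FTTTT
  .FTT.
  FTTTT
  T.TTT
  TTTTT
Step 2: 4 trees catch fire, 3 burn out
  .FTTT
  ..FT.
  .FTTT
  F.TTT
  TTTTT
Step 3: 4 trees catch fire, 4 burn out
  ..FTT
  ...F.
  ..FTT
  ..TTT
  FTTTT
Step 4: 4 trees catch fire, 4 burn out
  ...FT
  .....
  ...FT
  ..FTT
  .FTTT

...FT
.....
...FT
..FTT
.FTTT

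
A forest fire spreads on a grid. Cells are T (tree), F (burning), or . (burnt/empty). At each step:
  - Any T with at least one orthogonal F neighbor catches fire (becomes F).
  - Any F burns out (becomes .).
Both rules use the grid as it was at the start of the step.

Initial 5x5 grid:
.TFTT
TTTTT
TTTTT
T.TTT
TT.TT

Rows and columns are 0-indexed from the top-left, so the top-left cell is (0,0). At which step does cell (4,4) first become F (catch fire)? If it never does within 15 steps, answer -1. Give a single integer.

Step 1: cell (4,4)='T' (+3 fires, +1 burnt)
Step 2: cell (4,4)='T' (+4 fires, +3 burnt)
Step 3: cell (4,4)='T' (+5 fires, +4 burnt)
Step 4: cell (4,4)='T' (+3 fires, +5 burnt)
Step 5: cell (4,4)='T' (+3 fires, +3 burnt)
Step 6: cell (4,4)='F' (+2 fires, +3 burnt)
  -> target ignites at step 6
Step 7: cell (4,4)='.' (+1 fires, +2 burnt)
Step 8: cell (4,4)='.' (+0 fires, +1 burnt)
  fire out at step 8

6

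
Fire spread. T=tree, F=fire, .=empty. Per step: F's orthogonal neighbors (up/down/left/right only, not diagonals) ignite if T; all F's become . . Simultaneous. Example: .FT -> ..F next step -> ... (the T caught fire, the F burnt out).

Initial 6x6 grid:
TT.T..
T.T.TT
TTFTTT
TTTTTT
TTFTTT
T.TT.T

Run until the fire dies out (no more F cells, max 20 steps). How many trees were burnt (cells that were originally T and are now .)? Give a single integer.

Answer: 26

Derivation:
Step 1: +7 fires, +2 burnt (F count now 7)
Step 2: +7 fires, +7 burnt (F count now 7)
Step 3: +7 fires, +7 burnt (F count now 7)
Step 4: +4 fires, +7 burnt (F count now 4)
Step 5: +1 fires, +4 burnt (F count now 1)
Step 6: +0 fires, +1 burnt (F count now 0)
Fire out after step 6
Initially T: 27, now '.': 35
Total burnt (originally-T cells now '.'): 26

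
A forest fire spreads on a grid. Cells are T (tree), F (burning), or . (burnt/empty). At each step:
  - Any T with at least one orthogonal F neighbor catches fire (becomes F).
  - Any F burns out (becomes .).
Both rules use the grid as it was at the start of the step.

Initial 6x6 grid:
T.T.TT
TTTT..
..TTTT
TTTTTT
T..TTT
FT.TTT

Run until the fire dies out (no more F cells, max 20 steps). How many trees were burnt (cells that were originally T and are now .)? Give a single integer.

Step 1: +2 fires, +1 burnt (F count now 2)
Step 2: +1 fires, +2 burnt (F count now 1)
Step 3: +1 fires, +1 burnt (F count now 1)
Step 4: +1 fires, +1 burnt (F count now 1)
Step 5: +2 fires, +1 burnt (F count now 2)
Step 6: +4 fires, +2 burnt (F count now 4)
Step 7: +7 fires, +4 burnt (F count now 7)
Step 8: +4 fires, +7 burnt (F count now 4)
Step 9: +2 fires, +4 burnt (F count now 2)
Step 10: +0 fires, +2 burnt (F count now 0)
Fire out after step 10
Initially T: 26, now '.': 34
Total burnt (originally-T cells now '.'): 24

Answer: 24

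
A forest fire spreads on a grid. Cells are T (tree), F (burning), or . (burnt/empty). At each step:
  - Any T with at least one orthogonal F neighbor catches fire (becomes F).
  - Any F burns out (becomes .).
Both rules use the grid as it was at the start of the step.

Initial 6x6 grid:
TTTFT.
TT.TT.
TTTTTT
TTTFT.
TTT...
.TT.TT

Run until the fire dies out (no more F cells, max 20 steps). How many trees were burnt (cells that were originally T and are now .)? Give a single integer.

Answer: 23

Derivation:
Step 1: +6 fires, +2 burnt (F count now 6)
Step 2: +6 fires, +6 burnt (F count now 6)
Step 3: +7 fires, +6 burnt (F count now 7)
Step 4: +4 fires, +7 burnt (F count now 4)
Step 5: +0 fires, +4 burnt (F count now 0)
Fire out after step 5
Initially T: 25, now '.': 34
Total burnt (originally-T cells now '.'): 23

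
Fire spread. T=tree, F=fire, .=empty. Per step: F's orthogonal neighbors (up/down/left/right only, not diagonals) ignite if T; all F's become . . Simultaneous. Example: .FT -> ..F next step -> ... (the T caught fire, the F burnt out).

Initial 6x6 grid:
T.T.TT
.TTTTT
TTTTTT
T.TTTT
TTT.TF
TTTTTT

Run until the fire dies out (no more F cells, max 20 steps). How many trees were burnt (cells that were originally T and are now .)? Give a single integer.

Answer: 29

Derivation:
Step 1: +3 fires, +1 burnt (F count now 3)
Step 2: +3 fires, +3 burnt (F count now 3)
Step 3: +4 fires, +3 burnt (F count now 4)
Step 4: +5 fires, +4 burnt (F count now 5)
Step 5: +5 fires, +5 burnt (F count now 5)
Step 6: +4 fires, +5 burnt (F count now 4)
Step 7: +4 fires, +4 burnt (F count now 4)
Step 8: +1 fires, +4 burnt (F count now 1)
Step 9: +0 fires, +1 burnt (F count now 0)
Fire out after step 9
Initially T: 30, now '.': 35
Total burnt (originally-T cells now '.'): 29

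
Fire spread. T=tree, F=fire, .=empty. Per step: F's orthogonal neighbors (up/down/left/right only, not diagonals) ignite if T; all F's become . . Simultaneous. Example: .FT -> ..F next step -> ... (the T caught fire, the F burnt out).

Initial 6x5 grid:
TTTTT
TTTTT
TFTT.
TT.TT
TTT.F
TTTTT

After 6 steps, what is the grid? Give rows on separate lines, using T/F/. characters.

Step 1: 6 trees catch fire, 2 burn out
  TTTTT
  TFTTT
  F.FT.
  TF.TF
  TTT..
  TTTTF
Step 2: 8 trees catch fire, 6 burn out
  TFTTT
  F.FTT
  ...F.
  F..F.
  TFT..
  TTTF.
Step 3: 7 trees catch fire, 8 burn out
  F.FTT
  ...FT
  .....
  .....
  F.F..
  TFF..
Step 4: 3 trees catch fire, 7 burn out
  ...FT
  ....F
  .....
  .....
  .....
  F....
Step 5: 1 trees catch fire, 3 burn out
  ....F
  .....
  .....
  .....
  .....
  .....
Step 6: 0 trees catch fire, 1 burn out
  .....
  .....
  .....
  .....
  .....
  .....

.....
.....
.....
.....
.....
.....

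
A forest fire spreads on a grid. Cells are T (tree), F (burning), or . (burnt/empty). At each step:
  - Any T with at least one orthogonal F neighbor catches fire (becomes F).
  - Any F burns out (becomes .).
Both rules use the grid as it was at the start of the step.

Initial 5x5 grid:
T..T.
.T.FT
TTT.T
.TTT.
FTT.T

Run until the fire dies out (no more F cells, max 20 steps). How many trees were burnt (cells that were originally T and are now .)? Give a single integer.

Answer: 12

Derivation:
Step 1: +3 fires, +2 burnt (F count now 3)
Step 2: +3 fires, +3 burnt (F count now 3)
Step 3: +2 fires, +3 burnt (F count now 2)
Step 4: +4 fires, +2 burnt (F count now 4)
Step 5: +0 fires, +4 burnt (F count now 0)
Fire out after step 5
Initially T: 14, now '.': 23
Total burnt (originally-T cells now '.'): 12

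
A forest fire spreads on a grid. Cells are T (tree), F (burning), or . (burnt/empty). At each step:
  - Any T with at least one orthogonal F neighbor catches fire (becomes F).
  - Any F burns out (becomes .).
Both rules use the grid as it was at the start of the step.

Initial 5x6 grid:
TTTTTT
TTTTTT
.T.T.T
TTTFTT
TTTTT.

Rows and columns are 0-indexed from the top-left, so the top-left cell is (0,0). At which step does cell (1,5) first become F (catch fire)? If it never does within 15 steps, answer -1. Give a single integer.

Step 1: cell (1,5)='T' (+4 fires, +1 burnt)
Step 2: cell (1,5)='T' (+5 fires, +4 burnt)
Step 3: cell (1,5)='T' (+7 fires, +5 burnt)
Step 4: cell (1,5)='F' (+5 fires, +7 burnt)
  -> target ignites at step 4
Step 5: cell (1,5)='.' (+3 fires, +5 burnt)
Step 6: cell (1,5)='.' (+1 fires, +3 burnt)
Step 7: cell (1,5)='.' (+0 fires, +1 burnt)
  fire out at step 7

4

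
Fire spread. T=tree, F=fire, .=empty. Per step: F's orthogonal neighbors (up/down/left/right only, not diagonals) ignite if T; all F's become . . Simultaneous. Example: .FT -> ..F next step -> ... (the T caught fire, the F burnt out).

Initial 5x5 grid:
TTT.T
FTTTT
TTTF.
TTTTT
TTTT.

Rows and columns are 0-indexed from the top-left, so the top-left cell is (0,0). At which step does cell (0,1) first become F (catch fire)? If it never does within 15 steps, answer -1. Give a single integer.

Step 1: cell (0,1)='T' (+6 fires, +2 burnt)
Step 2: cell (0,1)='F' (+8 fires, +6 burnt)
  -> target ignites at step 2
Step 3: cell (0,1)='.' (+5 fires, +8 burnt)
Step 4: cell (0,1)='.' (+1 fires, +5 burnt)
Step 5: cell (0,1)='.' (+0 fires, +1 burnt)
  fire out at step 5

2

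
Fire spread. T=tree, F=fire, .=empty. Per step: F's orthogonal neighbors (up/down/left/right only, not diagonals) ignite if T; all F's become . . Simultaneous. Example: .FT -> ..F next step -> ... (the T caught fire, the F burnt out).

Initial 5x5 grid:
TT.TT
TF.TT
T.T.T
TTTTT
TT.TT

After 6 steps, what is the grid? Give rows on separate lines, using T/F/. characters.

Step 1: 2 trees catch fire, 1 burn out
  TF.TT
  F..TT
  T.T.T
  TTTTT
  TT.TT
Step 2: 2 trees catch fire, 2 burn out
  F..TT
  ...TT
  F.T.T
  TTTTT
  TT.TT
Step 3: 1 trees catch fire, 2 burn out
  ...TT
  ...TT
  ..T.T
  FTTTT
  TT.TT
Step 4: 2 trees catch fire, 1 burn out
  ...TT
  ...TT
  ..T.T
  .FTTT
  FT.TT
Step 5: 2 trees catch fire, 2 burn out
  ...TT
  ...TT
  ..T.T
  ..FTT
  .F.TT
Step 6: 2 trees catch fire, 2 burn out
  ...TT
  ...TT
  ..F.T
  ...FT
  ...TT

...TT
...TT
..F.T
...FT
...TT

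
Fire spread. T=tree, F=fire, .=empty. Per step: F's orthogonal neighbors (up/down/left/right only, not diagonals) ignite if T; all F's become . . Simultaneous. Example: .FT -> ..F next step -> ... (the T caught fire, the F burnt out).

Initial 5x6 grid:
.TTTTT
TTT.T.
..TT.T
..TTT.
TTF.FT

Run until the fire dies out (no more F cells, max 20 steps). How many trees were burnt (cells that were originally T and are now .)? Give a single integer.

Answer: 17

Derivation:
Step 1: +4 fires, +2 burnt (F count now 4)
Step 2: +3 fires, +4 burnt (F count now 3)
Step 3: +2 fires, +3 burnt (F count now 2)
Step 4: +2 fires, +2 burnt (F count now 2)
Step 5: +3 fires, +2 burnt (F count now 3)
Step 6: +1 fires, +3 burnt (F count now 1)
Step 7: +2 fires, +1 burnt (F count now 2)
Step 8: +0 fires, +2 burnt (F count now 0)
Fire out after step 8
Initially T: 18, now '.': 29
Total burnt (originally-T cells now '.'): 17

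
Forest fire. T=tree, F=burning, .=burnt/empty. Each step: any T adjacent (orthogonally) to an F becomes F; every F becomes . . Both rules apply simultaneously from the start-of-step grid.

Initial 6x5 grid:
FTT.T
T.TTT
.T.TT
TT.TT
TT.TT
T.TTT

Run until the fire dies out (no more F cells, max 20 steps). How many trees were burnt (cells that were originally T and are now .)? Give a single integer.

Answer: 16

Derivation:
Step 1: +2 fires, +1 burnt (F count now 2)
Step 2: +1 fires, +2 burnt (F count now 1)
Step 3: +1 fires, +1 burnt (F count now 1)
Step 4: +1 fires, +1 burnt (F count now 1)
Step 5: +2 fires, +1 burnt (F count now 2)
Step 6: +3 fires, +2 burnt (F count now 3)
Step 7: +2 fires, +3 burnt (F count now 2)
Step 8: +2 fires, +2 burnt (F count now 2)
Step 9: +2 fires, +2 burnt (F count now 2)
Step 10: +0 fires, +2 burnt (F count now 0)
Fire out after step 10
Initially T: 22, now '.': 24
Total burnt (originally-T cells now '.'): 16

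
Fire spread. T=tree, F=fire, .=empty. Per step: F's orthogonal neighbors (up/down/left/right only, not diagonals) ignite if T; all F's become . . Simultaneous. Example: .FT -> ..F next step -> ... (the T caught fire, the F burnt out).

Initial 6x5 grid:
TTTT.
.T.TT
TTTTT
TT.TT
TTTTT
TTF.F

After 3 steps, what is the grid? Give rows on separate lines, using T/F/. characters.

Step 1: 3 trees catch fire, 2 burn out
  TTTT.
  .T.TT
  TTTTT
  TT.TT
  TTFTF
  TF...
Step 2: 4 trees catch fire, 3 burn out
  TTTT.
  .T.TT
  TTTTT
  TT.TF
  TF.F.
  F....
Step 3: 4 trees catch fire, 4 burn out
  TTTT.
  .T.TT
  TTTTF
  TF.F.
  F....
  .....

TTTT.
.T.TT
TTTTF
TF.F.
F....
.....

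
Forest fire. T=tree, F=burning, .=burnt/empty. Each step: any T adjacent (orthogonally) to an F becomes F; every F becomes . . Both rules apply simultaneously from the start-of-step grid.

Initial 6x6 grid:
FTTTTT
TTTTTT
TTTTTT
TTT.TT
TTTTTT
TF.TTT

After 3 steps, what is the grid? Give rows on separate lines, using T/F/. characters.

Step 1: 4 trees catch fire, 2 burn out
  .FTTTT
  FTTTTT
  TTTTTT
  TTT.TT
  TFTTTT
  F..TTT
Step 2: 6 trees catch fire, 4 burn out
  ..FTTT
  .FTTTT
  FTTTTT
  TFT.TT
  F.FTTT
  ...TTT
Step 3: 6 trees catch fire, 6 burn out
  ...FTT
  ..FTTT
  .FTTTT
  F.F.TT
  ...FTT
  ...TTT

...FTT
..FTTT
.FTTTT
F.F.TT
...FTT
...TTT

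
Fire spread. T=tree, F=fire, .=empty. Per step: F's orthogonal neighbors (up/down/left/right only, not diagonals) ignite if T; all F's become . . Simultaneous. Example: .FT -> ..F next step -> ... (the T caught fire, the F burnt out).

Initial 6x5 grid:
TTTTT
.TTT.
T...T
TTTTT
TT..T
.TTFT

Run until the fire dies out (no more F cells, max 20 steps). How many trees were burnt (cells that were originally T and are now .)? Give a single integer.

Step 1: +2 fires, +1 burnt (F count now 2)
Step 2: +2 fires, +2 burnt (F count now 2)
Step 3: +2 fires, +2 burnt (F count now 2)
Step 4: +4 fires, +2 burnt (F count now 4)
Step 5: +2 fires, +4 burnt (F count now 2)
Step 6: +1 fires, +2 burnt (F count now 1)
Step 7: +0 fires, +1 burnt (F count now 0)
Fire out after step 7
Initially T: 21, now '.': 22
Total burnt (originally-T cells now '.'): 13

Answer: 13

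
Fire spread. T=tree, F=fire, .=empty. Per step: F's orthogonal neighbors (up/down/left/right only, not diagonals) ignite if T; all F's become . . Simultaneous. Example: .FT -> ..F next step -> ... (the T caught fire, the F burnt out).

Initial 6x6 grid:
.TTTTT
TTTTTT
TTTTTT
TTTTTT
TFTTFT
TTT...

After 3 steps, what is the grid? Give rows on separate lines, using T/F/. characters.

Step 1: 7 trees catch fire, 2 burn out
  .TTTTT
  TTTTTT
  TTTTTT
  TFTTFT
  F.FF.F
  TFT...
Step 2: 8 trees catch fire, 7 burn out
  .TTTTT
  TTTTTT
  TFTTFT
  F.FF.F
  ......
  F.F...
Step 3: 6 trees catch fire, 8 burn out
  .TTTTT
  TFTTFT
  F.FF.F
  ......
  ......
  ......

.TTTTT
TFTTFT
F.FF.F
......
......
......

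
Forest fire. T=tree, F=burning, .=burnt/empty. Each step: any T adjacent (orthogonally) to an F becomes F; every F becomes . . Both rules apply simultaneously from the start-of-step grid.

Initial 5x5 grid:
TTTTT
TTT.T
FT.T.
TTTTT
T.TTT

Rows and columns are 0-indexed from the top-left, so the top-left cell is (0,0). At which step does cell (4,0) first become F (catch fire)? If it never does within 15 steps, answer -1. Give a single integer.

Step 1: cell (4,0)='T' (+3 fires, +1 burnt)
Step 2: cell (4,0)='F' (+4 fires, +3 burnt)
  -> target ignites at step 2
Step 3: cell (4,0)='.' (+3 fires, +4 burnt)
Step 4: cell (4,0)='.' (+3 fires, +3 burnt)
Step 5: cell (4,0)='.' (+4 fires, +3 burnt)
Step 6: cell (4,0)='.' (+2 fires, +4 burnt)
Step 7: cell (4,0)='.' (+1 fires, +2 burnt)
Step 8: cell (4,0)='.' (+0 fires, +1 burnt)
  fire out at step 8

2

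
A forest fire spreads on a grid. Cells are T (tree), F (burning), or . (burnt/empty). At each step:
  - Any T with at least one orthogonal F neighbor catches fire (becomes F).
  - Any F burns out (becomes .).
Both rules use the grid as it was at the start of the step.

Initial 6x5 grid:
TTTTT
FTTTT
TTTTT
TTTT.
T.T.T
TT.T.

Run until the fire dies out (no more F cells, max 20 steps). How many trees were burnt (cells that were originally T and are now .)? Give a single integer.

Step 1: +3 fires, +1 burnt (F count now 3)
Step 2: +4 fires, +3 burnt (F count now 4)
Step 3: +5 fires, +4 burnt (F count now 5)
Step 4: +5 fires, +5 burnt (F count now 5)
Step 5: +5 fires, +5 burnt (F count now 5)
Step 6: +0 fires, +5 burnt (F count now 0)
Fire out after step 6
Initially T: 24, now '.': 28
Total burnt (originally-T cells now '.'): 22

Answer: 22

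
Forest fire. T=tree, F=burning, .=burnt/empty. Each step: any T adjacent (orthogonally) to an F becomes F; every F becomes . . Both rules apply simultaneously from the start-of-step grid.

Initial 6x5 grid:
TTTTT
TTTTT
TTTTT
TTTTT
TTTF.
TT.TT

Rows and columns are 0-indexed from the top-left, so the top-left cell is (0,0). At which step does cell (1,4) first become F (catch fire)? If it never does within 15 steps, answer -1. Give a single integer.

Step 1: cell (1,4)='T' (+3 fires, +1 burnt)
Step 2: cell (1,4)='T' (+5 fires, +3 burnt)
Step 3: cell (1,4)='T' (+6 fires, +5 burnt)
Step 4: cell (1,4)='F' (+6 fires, +6 burnt)
  -> target ignites at step 4
Step 5: cell (1,4)='.' (+4 fires, +6 burnt)
Step 6: cell (1,4)='.' (+2 fires, +4 burnt)
Step 7: cell (1,4)='.' (+1 fires, +2 burnt)
Step 8: cell (1,4)='.' (+0 fires, +1 burnt)
  fire out at step 8

4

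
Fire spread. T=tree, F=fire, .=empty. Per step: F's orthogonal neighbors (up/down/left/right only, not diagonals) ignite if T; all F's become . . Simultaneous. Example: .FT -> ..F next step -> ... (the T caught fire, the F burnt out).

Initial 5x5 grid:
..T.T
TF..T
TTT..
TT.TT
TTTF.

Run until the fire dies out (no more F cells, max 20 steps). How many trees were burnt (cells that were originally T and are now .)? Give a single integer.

Answer: 11

Derivation:
Step 1: +4 fires, +2 burnt (F count now 4)
Step 2: +5 fires, +4 burnt (F count now 5)
Step 3: +2 fires, +5 burnt (F count now 2)
Step 4: +0 fires, +2 burnt (F count now 0)
Fire out after step 4
Initially T: 14, now '.': 22
Total burnt (originally-T cells now '.'): 11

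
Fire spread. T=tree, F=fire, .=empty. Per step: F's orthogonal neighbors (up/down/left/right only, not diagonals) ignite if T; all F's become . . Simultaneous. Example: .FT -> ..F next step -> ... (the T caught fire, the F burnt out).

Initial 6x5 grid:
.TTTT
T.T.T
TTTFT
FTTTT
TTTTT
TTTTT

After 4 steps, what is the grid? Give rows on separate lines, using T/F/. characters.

Step 1: 6 trees catch fire, 2 burn out
  .TTTT
  T.T.T
  FTF.F
  .FTFT
  FTTTT
  TTTTT
Step 2: 9 trees catch fire, 6 burn out
  .TTTT
  F.F.F
  .F...
  ..F.F
  .FTFT
  FTTTT
Step 3: 6 trees catch fire, 9 burn out
  .TFTF
  .....
  .....
  .....
  ..F.F
  .FTFT
Step 4: 4 trees catch fire, 6 burn out
  .F.F.
  .....
  .....
  .....
  .....
  ..F.F

.F.F.
.....
.....
.....
.....
..F.F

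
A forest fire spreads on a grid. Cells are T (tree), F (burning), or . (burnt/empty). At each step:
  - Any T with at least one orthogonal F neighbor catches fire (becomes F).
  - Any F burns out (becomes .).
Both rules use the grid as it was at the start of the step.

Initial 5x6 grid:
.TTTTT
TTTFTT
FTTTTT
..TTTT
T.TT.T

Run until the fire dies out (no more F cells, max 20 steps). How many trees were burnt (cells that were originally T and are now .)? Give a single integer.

Answer: 22

Derivation:
Step 1: +6 fires, +2 burnt (F count now 6)
Step 2: +7 fires, +6 burnt (F count now 7)
Step 3: +6 fires, +7 burnt (F count now 6)
Step 4: +2 fires, +6 burnt (F count now 2)
Step 5: +1 fires, +2 burnt (F count now 1)
Step 6: +0 fires, +1 burnt (F count now 0)
Fire out after step 6
Initially T: 23, now '.': 29
Total burnt (originally-T cells now '.'): 22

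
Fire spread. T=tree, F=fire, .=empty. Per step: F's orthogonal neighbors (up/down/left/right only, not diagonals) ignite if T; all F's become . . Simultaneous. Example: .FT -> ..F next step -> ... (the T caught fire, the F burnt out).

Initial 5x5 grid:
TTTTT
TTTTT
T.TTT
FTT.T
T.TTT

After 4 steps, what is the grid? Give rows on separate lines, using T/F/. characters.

Step 1: 3 trees catch fire, 1 burn out
  TTTTT
  TTTTT
  F.TTT
  .FT.T
  F.TTT
Step 2: 2 trees catch fire, 3 burn out
  TTTTT
  FTTTT
  ..TTT
  ..F.T
  ..TTT
Step 3: 4 trees catch fire, 2 burn out
  FTTTT
  .FTTT
  ..FTT
  ....T
  ..FTT
Step 4: 4 trees catch fire, 4 burn out
  .FTTT
  ..FTT
  ...FT
  ....T
  ...FT

.FTTT
..FTT
...FT
....T
...FT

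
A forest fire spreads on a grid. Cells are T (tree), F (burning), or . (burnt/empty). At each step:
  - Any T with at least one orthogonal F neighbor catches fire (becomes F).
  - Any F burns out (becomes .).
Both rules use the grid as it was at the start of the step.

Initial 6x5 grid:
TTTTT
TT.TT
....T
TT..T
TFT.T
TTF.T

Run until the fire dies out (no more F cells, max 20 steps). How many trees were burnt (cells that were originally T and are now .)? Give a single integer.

Step 1: +4 fires, +2 burnt (F count now 4)
Step 2: +2 fires, +4 burnt (F count now 2)
Step 3: +0 fires, +2 burnt (F count now 0)
Fire out after step 3
Initially T: 19, now '.': 17
Total burnt (originally-T cells now '.'): 6

Answer: 6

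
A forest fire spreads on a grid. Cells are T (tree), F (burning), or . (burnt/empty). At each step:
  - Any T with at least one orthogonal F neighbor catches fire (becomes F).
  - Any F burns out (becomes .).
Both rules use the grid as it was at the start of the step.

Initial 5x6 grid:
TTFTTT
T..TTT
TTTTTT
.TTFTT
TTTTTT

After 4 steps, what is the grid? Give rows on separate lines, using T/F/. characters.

Step 1: 6 trees catch fire, 2 burn out
  TF.FTT
  T..TTT
  TTTFTT
  .TF.FT
  TTTFTT
Step 2: 9 trees catch fire, 6 burn out
  F...FT
  T..FTT
  TTF.FT
  .F...F
  TTF.FT
Step 3: 7 trees catch fire, 9 burn out
  .....F
  F...FT
  TF...F
  ......
  TF...F
Step 4: 3 trees catch fire, 7 burn out
  ......
  .....F
  F.....
  ......
  F.....

......
.....F
F.....
......
F.....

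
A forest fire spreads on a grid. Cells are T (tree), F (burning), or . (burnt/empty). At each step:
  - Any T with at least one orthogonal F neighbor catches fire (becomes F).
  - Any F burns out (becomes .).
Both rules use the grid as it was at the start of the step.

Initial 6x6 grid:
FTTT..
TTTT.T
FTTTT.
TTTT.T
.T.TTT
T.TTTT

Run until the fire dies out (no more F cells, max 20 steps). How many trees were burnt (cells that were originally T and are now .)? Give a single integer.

Answer: 24

Derivation:
Step 1: +4 fires, +2 burnt (F count now 4)
Step 2: +4 fires, +4 burnt (F count now 4)
Step 3: +5 fires, +4 burnt (F count now 5)
Step 4: +3 fires, +5 burnt (F count now 3)
Step 5: +1 fires, +3 burnt (F count now 1)
Step 6: +2 fires, +1 burnt (F count now 2)
Step 7: +3 fires, +2 burnt (F count now 3)
Step 8: +2 fires, +3 burnt (F count now 2)
Step 9: +0 fires, +2 burnt (F count now 0)
Fire out after step 9
Initially T: 26, now '.': 34
Total burnt (originally-T cells now '.'): 24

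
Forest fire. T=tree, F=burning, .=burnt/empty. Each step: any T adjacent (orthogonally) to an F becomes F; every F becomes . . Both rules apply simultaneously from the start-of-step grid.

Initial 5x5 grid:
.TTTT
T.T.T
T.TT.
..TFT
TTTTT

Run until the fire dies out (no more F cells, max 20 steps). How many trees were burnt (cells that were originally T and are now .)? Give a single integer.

Answer: 15

Derivation:
Step 1: +4 fires, +1 burnt (F count now 4)
Step 2: +3 fires, +4 burnt (F count now 3)
Step 3: +2 fires, +3 burnt (F count now 2)
Step 4: +2 fires, +2 burnt (F count now 2)
Step 5: +2 fires, +2 burnt (F count now 2)
Step 6: +1 fires, +2 burnt (F count now 1)
Step 7: +1 fires, +1 burnt (F count now 1)
Step 8: +0 fires, +1 burnt (F count now 0)
Fire out after step 8
Initially T: 17, now '.': 23
Total burnt (originally-T cells now '.'): 15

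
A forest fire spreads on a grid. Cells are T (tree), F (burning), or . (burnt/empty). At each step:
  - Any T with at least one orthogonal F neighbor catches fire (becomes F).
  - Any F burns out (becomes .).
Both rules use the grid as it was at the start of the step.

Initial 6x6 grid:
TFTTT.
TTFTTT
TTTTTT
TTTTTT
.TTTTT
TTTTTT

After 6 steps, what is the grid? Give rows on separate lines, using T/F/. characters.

Step 1: 5 trees catch fire, 2 burn out
  F.FTT.
  TF.FTT
  TTFTTT
  TTTTTT
  .TTTTT
  TTTTTT
Step 2: 6 trees catch fire, 5 burn out
  ...FT.
  F...FT
  TF.FTT
  TTFTTT
  .TTTTT
  TTTTTT
Step 3: 7 trees catch fire, 6 burn out
  ....F.
  .....F
  F...FT
  TF.FTT
  .TFTTT
  TTTTTT
Step 4: 6 trees catch fire, 7 burn out
  ......
  ......
  .....F
  F...FT
  .F.FTT
  TTFTTT
Step 5: 4 trees catch fire, 6 burn out
  ......
  ......
  ......
  .....F
  ....FT
  TF.FTT
Step 6: 3 trees catch fire, 4 burn out
  ......
  ......
  ......
  ......
  .....F
  F...FT

......
......
......
......
.....F
F...FT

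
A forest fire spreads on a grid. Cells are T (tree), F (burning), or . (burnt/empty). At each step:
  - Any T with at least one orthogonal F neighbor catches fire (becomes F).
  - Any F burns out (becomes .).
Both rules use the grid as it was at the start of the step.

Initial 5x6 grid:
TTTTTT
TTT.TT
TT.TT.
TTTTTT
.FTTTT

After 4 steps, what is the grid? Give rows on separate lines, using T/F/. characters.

Step 1: 2 trees catch fire, 1 burn out
  TTTTTT
  TTT.TT
  TT.TT.
  TFTTTT
  ..FTTT
Step 2: 4 trees catch fire, 2 burn out
  TTTTTT
  TTT.TT
  TF.TT.
  F.FTTT
  ...FTT
Step 3: 4 trees catch fire, 4 burn out
  TTTTTT
  TFT.TT
  F..TT.
  ...FTT
  ....FT
Step 4: 6 trees catch fire, 4 burn out
  TFTTTT
  F.F.TT
  ...FT.
  ....FT
  .....F

TFTTTT
F.F.TT
...FT.
....FT
.....F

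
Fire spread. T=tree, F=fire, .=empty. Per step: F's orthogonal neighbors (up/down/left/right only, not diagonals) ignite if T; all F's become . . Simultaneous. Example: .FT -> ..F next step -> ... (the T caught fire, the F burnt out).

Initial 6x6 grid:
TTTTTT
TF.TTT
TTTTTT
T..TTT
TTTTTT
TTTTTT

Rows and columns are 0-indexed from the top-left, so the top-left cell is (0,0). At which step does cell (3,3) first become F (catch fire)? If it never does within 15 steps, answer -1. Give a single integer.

Step 1: cell (3,3)='T' (+3 fires, +1 burnt)
Step 2: cell (3,3)='T' (+4 fires, +3 burnt)
Step 3: cell (3,3)='T' (+3 fires, +4 burnt)
Step 4: cell (3,3)='F' (+5 fires, +3 burnt)
  -> target ignites at step 4
Step 5: cell (3,3)='.' (+7 fires, +5 burnt)
Step 6: cell (3,3)='.' (+6 fires, +7 burnt)
Step 7: cell (3,3)='.' (+3 fires, +6 burnt)
Step 8: cell (3,3)='.' (+1 fires, +3 burnt)
Step 9: cell (3,3)='.' (+0 fires, +1 burnt)
  fire out at step 9

4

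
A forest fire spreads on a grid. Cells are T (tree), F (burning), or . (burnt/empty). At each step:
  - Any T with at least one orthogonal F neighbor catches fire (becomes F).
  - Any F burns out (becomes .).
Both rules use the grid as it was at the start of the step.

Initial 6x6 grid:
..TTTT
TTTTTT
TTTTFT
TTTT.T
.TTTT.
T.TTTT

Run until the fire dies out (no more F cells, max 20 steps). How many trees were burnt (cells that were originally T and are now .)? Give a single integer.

Step 1: +3 fires, +1 burnt (F count now 3)
Step 2: +6 fires, +3 burnt (F count now 6)
Step 3: +6 fires, +6 burnt (F count now 6)
Step 4: +7 fires, +6 burnt (F count now 7)
Step 5: +5 fires, +7 burnt (F count now 5)
Step 6: +1 fires, +5 burnt (F count now 1)
Step 7: +0 fires, +1 burnt (F count now 0)
Fire out after step 7
Initially T: 29, now '.': 35
Total burnt (originally-T cells now '.'): 28

Answer: 28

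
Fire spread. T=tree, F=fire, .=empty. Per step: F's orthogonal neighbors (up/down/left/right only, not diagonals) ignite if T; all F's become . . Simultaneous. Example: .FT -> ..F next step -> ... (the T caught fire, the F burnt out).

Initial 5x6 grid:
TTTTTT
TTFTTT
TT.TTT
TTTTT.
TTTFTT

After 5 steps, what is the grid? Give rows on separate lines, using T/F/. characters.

Step 1: 6 trees catch fire, 2 burn out
  TTFTTT
  TF.FTT
  TT.TTT
  TTTFT.
  TTF.FT
Step 2: 10 trees catch fire, 6 burn out
  TF.FTT
  F...FT
  TF.FTT
  TTF.F.
  TF...F
Step 3: 7 trees catch fire, 10 burn out
  F...FT
  .....F
  F...FT
  TF....
  F.....
Step 4: 3 trees catch fire, 7 burn out
  .....F
  ......
  .....F
  F.....
  ......
Step 5: 0 trees catch fire, 3 burn out
  ......
  ......
  ......
  ......
  ......

......
......
......
......
......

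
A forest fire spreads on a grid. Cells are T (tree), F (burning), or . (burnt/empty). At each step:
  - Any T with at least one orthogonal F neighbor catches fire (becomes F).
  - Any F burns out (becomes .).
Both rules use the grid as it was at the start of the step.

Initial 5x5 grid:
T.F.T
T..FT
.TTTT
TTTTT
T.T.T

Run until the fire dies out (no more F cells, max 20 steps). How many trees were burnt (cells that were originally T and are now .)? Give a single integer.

Answer: 14

Derivation:
Step 1: +2 fires, +2 burnt (F count now 2)
Step 2: +4 fires, +2 burnt (F count now 4)
Step 3: +3 fires, +4 burnt (F count now 3)
Step 4: +3 fires, +3 burnt (F count now 3)
Step 5: +1 fires, +3 burnt (F count now 1)
Step 6: +1 fires, +1 burnt (F count now 1)
Step 7: +0 fires, +1 burnt (F count now 0)
Fire out after step 7
Initially T: 16, now '.': 23
Total burnt (originally-T cells now '.'): 14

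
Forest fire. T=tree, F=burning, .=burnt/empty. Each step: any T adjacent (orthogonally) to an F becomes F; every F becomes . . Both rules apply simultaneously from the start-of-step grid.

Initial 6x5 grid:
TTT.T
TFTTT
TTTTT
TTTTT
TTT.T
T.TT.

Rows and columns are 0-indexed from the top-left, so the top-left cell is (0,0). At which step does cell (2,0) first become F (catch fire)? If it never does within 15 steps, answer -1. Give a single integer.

Step 1: cell (2,0)='T' (+4 fires, +1 burnt)
Step 2: cell (2,0)='F' (+6 fires, +4 burnt)
  -> target ignites at step 2
Step 3: cell (2,0)='.' (+5 fires, +6 burnt)
Step 4: cell (2,0)='.' (+5 fires, +5 burnt)
Step 5: cell (2,0)='.' (+3 fires, +5 burnt)
Step 6: cell (2,0)='.' (+2 fires, +3 burnt)
Step 7: cell (2,0)='.' (+0 fires, +2 burnt)
  fire out at step 7

2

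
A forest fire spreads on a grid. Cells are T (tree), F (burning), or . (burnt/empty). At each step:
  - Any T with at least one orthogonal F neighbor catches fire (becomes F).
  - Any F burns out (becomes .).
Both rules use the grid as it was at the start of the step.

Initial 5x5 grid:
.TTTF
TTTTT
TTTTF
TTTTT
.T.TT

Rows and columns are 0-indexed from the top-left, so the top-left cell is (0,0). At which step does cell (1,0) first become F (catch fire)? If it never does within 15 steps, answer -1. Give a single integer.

Step 1: cell (1,0)='T' (+4 fires, +2 burnt)
Step 2: cell (1,0)='T' (+5 fires, +4 burnt)
Step 3: cell (1,0)='T' (+5 fires, +5 burnt)
Step 4: cell (1,0)='T' (+3 fires, +5 burnt)
Step 5: cell (1,0)='F' (+3 fires, +3 burnt)
  -> target ignites at step 5
Step 6: cell (1,0)='.' (+0 fires, +3 burnt)
  fire out at step 6

5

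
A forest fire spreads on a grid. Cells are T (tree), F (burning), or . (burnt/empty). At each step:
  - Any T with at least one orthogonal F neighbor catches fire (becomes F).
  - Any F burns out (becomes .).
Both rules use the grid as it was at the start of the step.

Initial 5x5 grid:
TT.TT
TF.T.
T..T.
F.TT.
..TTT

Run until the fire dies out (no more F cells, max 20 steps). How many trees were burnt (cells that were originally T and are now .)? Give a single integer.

Step 1: +3 fires, +2 burnt (F count now 3)
Step 2: +1 fires, +3 burnt (F count now 1)
Step 3: +0 fires, +1 burnt (F count now 0)
Fire out after step 3
Initially T: 13, now '.': 16
Total burnt (originally-T cells now '.'): 4

Answer: 4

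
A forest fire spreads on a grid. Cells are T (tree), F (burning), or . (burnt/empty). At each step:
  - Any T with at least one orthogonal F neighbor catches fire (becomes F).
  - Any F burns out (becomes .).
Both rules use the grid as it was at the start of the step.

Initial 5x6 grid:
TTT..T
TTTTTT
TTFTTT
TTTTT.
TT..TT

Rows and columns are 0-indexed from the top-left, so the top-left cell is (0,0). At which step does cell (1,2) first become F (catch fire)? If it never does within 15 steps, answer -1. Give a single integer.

Step 1: cell (1,2)='F' (+4 fires, +1 burnt)
  -> target ignites at step 1
Step 2: cell (1,2)='.' (+7 fires, +4 burnt)
Step 3: cell (1,2)='.' (+7 fires, +7 burnt)
Step 4: cell (1,2)='.' (+4 fires, +7 burnt)
Step 5: cell (1,2)='.' (+2 fires, +4 burnt)
Step 6: cell (1,2)='.' (+0 fires, +2 burnt)
  fire out at step 6

1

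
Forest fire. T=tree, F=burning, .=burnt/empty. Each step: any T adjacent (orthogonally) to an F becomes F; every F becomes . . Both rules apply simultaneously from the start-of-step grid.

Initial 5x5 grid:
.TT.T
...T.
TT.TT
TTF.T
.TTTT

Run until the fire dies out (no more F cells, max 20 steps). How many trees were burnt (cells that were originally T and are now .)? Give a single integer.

Step 1: +2 fires, +1 burnt (F count now 2)
Step 2: +4 fires, +2 burnt (F count now 4)
Step 3: +2 fires, +4 burnt (F count now 2)
Step 4: +1 fires, +2 burnt (F count now 1)
Step 5: +1 fires, +1 burnt (F count now 1)
Step 6: +1 fires, +1 burnt (F count now 1)
Step 7: +1 fires, +1 burnt (F count now 1)
Step 8: +0 fires, +1 burnt (F count now 0)
Fire out after step 8
Initially T: 15, now '.': 22
Total burnt (originally-T cells now '.'): 12

Answer: 12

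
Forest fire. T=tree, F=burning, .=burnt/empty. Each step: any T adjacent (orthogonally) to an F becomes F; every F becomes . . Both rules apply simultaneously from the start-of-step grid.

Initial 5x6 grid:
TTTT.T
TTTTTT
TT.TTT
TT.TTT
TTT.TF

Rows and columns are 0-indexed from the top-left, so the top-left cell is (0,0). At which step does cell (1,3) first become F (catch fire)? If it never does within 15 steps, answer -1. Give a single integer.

Step 1: cell (1,3)='T' (+2 fires, +1 burnt)
Step 2: cell (1,3)='T' (+2 fires, +2 burnt)
Step 3: cell (1,3)='T' (+3 fires, +2 burnt)
Step 4: cell (1,3)='T' (+3 fires, +3 burnt)
Step 5: cell (1,3)='F' (+1 fires, +3 burnt)
  -> target ignites at step 5
Step 6: cell (1,3)='.' (+2 fires, +1 burnt)
Step 7: cell (1,3)='.' (+2 fires, +2 burnt)
Step 8: cell (1,3)='.' (+3 fires, +2 burnt)
Step 9: cell (1,3)='.' (+3 fires, +3 burnt)
Step 10: cell (1,3)='.' (+2 fires, +3 burnt)
Step 11: cell (1,3)='.' (+2 fires, +2 burnt)
Step 12: cell (1,3)='.' (+0 fires, +2 burnt)
  fire out at step 12

5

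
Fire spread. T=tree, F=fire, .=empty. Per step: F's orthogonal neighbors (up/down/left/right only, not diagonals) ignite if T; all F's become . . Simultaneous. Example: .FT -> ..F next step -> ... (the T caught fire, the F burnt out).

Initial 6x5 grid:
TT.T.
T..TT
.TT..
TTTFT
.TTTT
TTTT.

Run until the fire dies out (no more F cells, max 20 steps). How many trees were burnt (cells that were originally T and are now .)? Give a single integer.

Step 1: +3 fires, +1 burnt (F count now 3)
Step 2: +5 fires, +3 burnt (F count now 5)
Step 3: +4 fires, +5 burnt (F count now 4)
Step 4: +1 fires, +4 burnt (F count now 1)
Step 5: +1 fires, +1 burnt (F count now 1)
Step 6: +0 fires, +1 burnt (F count now 0)
Fire out after step 6
Initially T: 20, now '.': 24
Total burnt (originally-T cells now '.'): 14

Answer: 14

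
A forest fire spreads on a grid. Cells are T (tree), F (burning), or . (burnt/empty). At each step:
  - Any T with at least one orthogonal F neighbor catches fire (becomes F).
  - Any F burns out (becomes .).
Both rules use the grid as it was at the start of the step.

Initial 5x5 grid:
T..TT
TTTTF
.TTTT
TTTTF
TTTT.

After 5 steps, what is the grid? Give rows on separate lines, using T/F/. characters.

Step 1: 4 trees catch fire, 2 burn out
  T..TF
  TTTF.
  .TTTF
  TTTF.
  TTTT.
Step 2: 5 trees catch fire, 4 burn out
  T..F.
  TTF..
  .TTF.
  TTF..
  TTTF.
Step 3: 4 trees catch fire, 5 burn out
  T....
  TF...
  .TF..
  TF...
  TTF..
Step 4: 4 trees catch fire, 4 burn out
  T....
  F....
  .F...
  F....
  TF...
Step 5: 2 trees catch fire, 4 burn out
  F....
  .....
  .....
  .....
  F....

F....
.....
.....
.....
F....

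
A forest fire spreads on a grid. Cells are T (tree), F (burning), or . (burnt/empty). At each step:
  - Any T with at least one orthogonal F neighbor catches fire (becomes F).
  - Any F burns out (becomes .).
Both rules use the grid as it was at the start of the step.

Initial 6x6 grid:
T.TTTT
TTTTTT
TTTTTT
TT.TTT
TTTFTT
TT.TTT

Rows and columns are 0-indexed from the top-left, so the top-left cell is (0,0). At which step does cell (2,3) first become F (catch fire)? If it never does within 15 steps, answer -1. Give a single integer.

Step 1: cell (2,3)='T' (+4 fires, +1 burnt)
Step 2: cell (2,3)='F' (+5 fires, +4 burnt)
  -> target ignites at step 2
Step 3: cell (2,3)='.' (+8 fires, +5 burnt)
Step 4: cell (2,3)='.' (+7 fires, +8 burnt)
Step 5: cell (2,3)='.' (+5 fires, +7 burnt)
Step 6: cell (2,3)='.' (+2 fires, +5 burnt)
Step 7: cell (2,3)='.' (+1 fires, +2 burnt)
Step 8: cell (2,3)='.' (+0 fires, +1 burnt)
  fire out at step 8

2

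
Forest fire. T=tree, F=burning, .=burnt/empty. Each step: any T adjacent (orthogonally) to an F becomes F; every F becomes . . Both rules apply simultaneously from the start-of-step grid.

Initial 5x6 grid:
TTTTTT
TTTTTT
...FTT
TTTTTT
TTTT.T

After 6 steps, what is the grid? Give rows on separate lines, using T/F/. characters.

Step 1: 3 trees catch fire, 1 burn out
  TTTTTT
  TTTFTT
  ....FT
  TTTFTT
  TTTT.T
Step 2: 7 trees catch fire, 3 burn out
  TTTFTT
  TTF.FT
  .....F
  TTF.FT
  TTTF.T
Step 3: 7 trees catch fire, 7 burn out
  TTF.FT
  TF...F
  ......
  TF...F
  TTF..T
Step 4: 6 trees catch fire, 7 burn out
  TF...F
  F.....
  ......
  F.....
  TF...F
Step 5: 2 trees catch fire, 6 burn out
  F.....
  ......
  ......
  ......
  F.....
Step 6: 0 trees catch fire, 2 burn out
  ......
  ......
  ......
  ......
  ......

......
......
......
......
......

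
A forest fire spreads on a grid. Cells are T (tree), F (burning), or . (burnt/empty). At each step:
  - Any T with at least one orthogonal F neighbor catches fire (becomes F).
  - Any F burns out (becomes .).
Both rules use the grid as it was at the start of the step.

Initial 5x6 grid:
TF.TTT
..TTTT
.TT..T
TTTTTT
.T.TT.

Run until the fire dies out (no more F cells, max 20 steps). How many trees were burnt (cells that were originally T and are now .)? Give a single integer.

Step 1: +1 fires, +1 burnt (F count now 1)
Step 2: +0 fires, +1 burnt (F count now 0)
Fire out after step 2
Initially T: 20, now '.': 11
Total burnt (originally-T cells now '.'): 1

Answer: 1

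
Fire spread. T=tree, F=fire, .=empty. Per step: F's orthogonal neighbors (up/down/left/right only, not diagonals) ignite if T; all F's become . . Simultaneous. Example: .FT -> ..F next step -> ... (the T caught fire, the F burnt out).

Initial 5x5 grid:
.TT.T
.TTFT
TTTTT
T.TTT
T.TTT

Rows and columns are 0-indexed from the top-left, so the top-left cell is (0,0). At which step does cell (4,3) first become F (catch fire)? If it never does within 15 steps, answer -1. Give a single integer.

Step 1: cell (4,3)='T' (+3 fires, +1 burnt)
Step 2: cell (4,3)='T' (+6 fires, +3 burnt)
Step 3: cell (4,3)='F' (+5 fires, +6 burnt)
  -> target ignites at step 3
Step 4: cell (4,3)='.' (+3 fires, +5 burnt)
Step 5: cell (4,3)='.' (+1 fires, +3 burnt)
Step 6: cell (4,3)='.' (+1 fires, +1 burnt)
Step 7: cell (4,3)='.' (+0 fires, +1 burnt)
  fire out at step 7

3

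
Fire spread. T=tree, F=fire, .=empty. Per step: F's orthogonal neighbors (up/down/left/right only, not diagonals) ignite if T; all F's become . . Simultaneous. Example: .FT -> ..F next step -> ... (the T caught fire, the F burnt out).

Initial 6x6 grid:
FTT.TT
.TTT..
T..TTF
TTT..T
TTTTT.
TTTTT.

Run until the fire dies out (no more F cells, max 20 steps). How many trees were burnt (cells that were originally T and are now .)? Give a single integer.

Answer: 8

Derivation:
Step 1: +3 fires, +2 burnt (F count now 3)
Step 2: +3 fires, +3 burnt (F count now 3)
Step 3: +2 fires, +3 burnt (F count now 2)
Step 4: +0 fires, +2 burnt (F count now 0)
Fire out after step 4
Initially T: 24, now '.': 20
Total burnt (originally-T cells now '.'): 8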